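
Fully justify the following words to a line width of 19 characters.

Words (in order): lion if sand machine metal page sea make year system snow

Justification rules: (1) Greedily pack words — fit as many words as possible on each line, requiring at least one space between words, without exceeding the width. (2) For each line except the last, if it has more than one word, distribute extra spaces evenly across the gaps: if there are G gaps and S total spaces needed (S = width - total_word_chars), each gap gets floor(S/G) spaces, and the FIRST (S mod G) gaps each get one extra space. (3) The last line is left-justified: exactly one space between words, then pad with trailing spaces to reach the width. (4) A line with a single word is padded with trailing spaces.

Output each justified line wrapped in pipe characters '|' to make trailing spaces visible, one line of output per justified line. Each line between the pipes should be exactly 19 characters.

Answer: |lion     if    sand|
|machine  metal page|
|sea    make    year|
|system snow        |

Derivation:
Line 1: ['lion', 'if', 'sand'] (min_width=12, slack=7)
Line 2: ['machine', 'metal', 'page'] (min_width=18, slack=1)
Line 3: ['sea', 'make', 'year'] (min_width=13, slack=6)
Line 4: ['system', 'snow'] (min_width=11, slack=8)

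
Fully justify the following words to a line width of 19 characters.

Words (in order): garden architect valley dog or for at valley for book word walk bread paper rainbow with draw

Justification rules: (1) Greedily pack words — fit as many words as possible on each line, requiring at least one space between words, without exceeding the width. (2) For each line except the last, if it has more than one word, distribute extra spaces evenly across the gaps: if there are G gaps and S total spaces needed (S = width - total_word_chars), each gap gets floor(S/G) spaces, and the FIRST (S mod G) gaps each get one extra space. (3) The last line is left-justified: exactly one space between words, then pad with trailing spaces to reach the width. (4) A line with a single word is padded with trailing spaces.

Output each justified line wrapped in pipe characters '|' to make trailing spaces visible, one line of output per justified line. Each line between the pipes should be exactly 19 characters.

Answer: |garden    architect|
|valley  dog  or for|
|at  valley for book|
|word   walk   bread|
|paper  rainbow with|
|draw               |

Derivation:
Line 1: ['garden', 'architect'] (min_width=16, slack=3)
Line 2: ['valley', 'dog', 'or', 'for'] (min_width=17, slack=2)
Line 3: ['at', 'valley', 'for', 'book'] (min_width=18, slack=1)
Line 4: ['word', 'walk', 'bread'] (min_width=15, slack=4)
Line 5: ['paper', 'rainbow', 'with'] (min_width=18, slack=1)
Line 6: ['draw'] (min_width=4, slack=15)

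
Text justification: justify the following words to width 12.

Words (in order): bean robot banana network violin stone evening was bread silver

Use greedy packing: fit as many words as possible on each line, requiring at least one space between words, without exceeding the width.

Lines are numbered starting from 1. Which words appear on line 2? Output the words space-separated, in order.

Line 1: ['bean', 'robot'] (min_width=10, slack=2)
Line 2: ['banana'] (min_width=6, slack=6)
Line 3: ['network'] (min_width=7, slack=5)
Line 4: ['violin', 'stone'] (min_width=12, slack=0)
Line 5: ['evening', 'was'] (min_width=11, slack=1)
Line 6: ['bread', 'silver'] (min_width=12, slack=0)

Answer: banana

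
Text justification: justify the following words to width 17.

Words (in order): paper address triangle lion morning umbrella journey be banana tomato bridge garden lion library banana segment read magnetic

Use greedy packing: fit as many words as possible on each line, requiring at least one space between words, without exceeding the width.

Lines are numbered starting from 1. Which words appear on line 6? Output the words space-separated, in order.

Line 1: ['paper', 'address'] (min_width=13, slack=4)
Line 2: ['triangle', 'lion'] (min_width=13, slack=4)
Line 3: ['morning', 'umbrella'] (min_width=16, slack=1)
Line 4: ['journey', 'be', 'banana'] (min_width=17, slack=0)
Line 5: ['tomato', 'bridge'] (min_width=13, slack=4)
Line 6: ['garden', 'lion'] (min_width=11, slack=6)
Line 7: ['library', 'banana'] (min_width=14, slack=3)
Line 8: ['segment', 'read'] (min_width=12, slack=5)
Line 9: ['magnetic'] (min_width=8, slack=9)

Answer: garden lion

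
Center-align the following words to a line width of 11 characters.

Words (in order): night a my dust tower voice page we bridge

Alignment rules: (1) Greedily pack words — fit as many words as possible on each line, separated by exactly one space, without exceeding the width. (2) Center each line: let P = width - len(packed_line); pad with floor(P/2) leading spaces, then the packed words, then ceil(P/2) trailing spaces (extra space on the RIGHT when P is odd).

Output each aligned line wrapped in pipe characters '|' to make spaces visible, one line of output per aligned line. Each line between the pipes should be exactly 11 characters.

Line 1: ['night', 'a', 'my'] (min_width=10, slack=1)
Line 2: ['dust', 'tower'] (min_width=10, slack=1)
Line 3: ['voice', 'page'] (min_width=10, slack=1)
Line 4: ['we', 'bridge'] (min_width=9, slack=2)

Answer: |night a my |
|dust tower |
|voice page |
| we bridge |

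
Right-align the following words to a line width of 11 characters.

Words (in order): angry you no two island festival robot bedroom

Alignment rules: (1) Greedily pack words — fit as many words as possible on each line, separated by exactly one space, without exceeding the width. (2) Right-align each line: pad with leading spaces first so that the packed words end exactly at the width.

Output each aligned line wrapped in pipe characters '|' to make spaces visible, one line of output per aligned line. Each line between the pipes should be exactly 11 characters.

Answer: |  angry you|
|     no two|
|     island|
|   festival|
|      robot|
|    bedroom|

Derivation:
Line 1: ['angry', 'you'] (min_width=9, slack=2)
Line 2: ['no', 'two'] (min_width=6, slack=5)
Line 3: ['island'] (min_width=6, slack=5)
Line 4: ['festival'] (min_width=8, slack=3)
Line 5: ['robot'] (min_width=5, slack=6)
Line 6: ['bedroom'] (min_width=7, slack=4)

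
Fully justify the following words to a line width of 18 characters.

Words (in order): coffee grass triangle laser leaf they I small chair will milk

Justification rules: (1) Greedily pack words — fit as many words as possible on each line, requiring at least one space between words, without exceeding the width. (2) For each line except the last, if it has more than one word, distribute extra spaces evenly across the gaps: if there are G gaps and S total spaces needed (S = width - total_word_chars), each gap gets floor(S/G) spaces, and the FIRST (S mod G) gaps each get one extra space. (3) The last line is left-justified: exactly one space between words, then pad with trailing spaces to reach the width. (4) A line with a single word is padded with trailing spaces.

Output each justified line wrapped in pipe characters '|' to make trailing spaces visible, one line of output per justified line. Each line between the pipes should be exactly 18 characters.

Line 1: ['coffee', 'grass'] (min_width=12, slack=6)
Line 2: ['triangle', 'laser'] (min_width=14, slack=4)
Line 3: ['leaf', 'they', 'I', 'small'] (min_width=17, slack=1)
Line 4: ['chair', 'will', 'milk'] (min_width=15, slack=3)

Answer: |coffee       grass|
|triangle     laser|
|leaf  they I small|
|chair will milk   |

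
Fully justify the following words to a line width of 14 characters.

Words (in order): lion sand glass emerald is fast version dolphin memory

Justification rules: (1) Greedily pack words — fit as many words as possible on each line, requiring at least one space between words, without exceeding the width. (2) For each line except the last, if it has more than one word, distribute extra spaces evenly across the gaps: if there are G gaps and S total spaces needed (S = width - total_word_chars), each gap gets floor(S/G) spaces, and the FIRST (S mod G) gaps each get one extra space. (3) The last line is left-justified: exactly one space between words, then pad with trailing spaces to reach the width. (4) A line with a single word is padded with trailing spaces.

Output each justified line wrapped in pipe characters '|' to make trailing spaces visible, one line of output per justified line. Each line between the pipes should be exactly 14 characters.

Answer: |lion      sand|
|glass  emerald|
|is        fast|
|version       |
|dolphin memory|

Derivation:
Line 1: ['lion', 'sand'] (min_width=9, slack=5)
Line 2: ['glass', 'emerald'] (min_width=13, slack=1)
Line 3: ['is', 'fast'] (min_width=7, slack=7)
Line 4: ['version'] (min_width=7, slack=7)
Line 5: ['dolphin', 'memory'] (min_width=14, slack=0)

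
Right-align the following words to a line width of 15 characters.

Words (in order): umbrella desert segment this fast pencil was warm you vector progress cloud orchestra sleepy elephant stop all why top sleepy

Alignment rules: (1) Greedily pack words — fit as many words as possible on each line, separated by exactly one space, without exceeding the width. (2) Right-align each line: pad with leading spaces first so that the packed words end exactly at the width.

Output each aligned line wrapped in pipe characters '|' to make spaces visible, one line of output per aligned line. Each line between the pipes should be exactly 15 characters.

Line 1: ['umbrella', 'desert'] (min_width=15, slack=0)
Line 2: ['segment', 'this'] (min_width=12, slack=3)
Line 3: ['fast', 'pencil', 'was'] (min_width=15, slack=0)
Line 4: ['warm', 'you', 'vector'] (min_width=15, slack=0)
Line 5: ['progress', 'cloud'] (min_width=14, slack=1)
Line 6: ['orchestra'] (min_width=9, slack=6)
Line 7: ['sleepy', 'elephant'] (min_width=15, slack=0)
Line 8: ['stop', 'all', 'why'] (min_width=12, slack=3)
Line 9: ['top', 'sleepy'] (min_width=10, slack=5)

Answer: |umbrella desert|
|   segment this|
|fast pencil was|
|warm you vector|
| progress cloud|
|      orchestra|
|sleepy elephant|
|   stop all why|
|     top sleepy|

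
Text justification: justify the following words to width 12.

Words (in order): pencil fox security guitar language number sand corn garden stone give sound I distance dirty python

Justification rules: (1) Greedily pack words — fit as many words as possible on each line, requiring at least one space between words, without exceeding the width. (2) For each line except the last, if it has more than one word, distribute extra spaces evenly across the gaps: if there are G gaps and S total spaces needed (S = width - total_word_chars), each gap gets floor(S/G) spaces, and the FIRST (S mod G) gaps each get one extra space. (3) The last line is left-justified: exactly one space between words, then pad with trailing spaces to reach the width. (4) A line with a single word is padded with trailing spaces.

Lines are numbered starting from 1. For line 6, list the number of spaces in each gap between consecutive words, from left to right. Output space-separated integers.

Line 1: ['pencil', 'fox'] (min_width=10, slack=2)
Line 2: ['security'] (min_width=8, slack=4)
Line 3: ['guitar'] (min_width=6, slack=6)
Line 4: ['language'] (min_width=8, slack=4)
Line 5: ['number', 'sand'] (min_width=11, slack=1)
Line 6: ['corn', 'garden'] (min_width=11, slack=1)
Line 7: ['stone', 'give'] (min_width=10, slack=2)
Line 8: ['sound', 'I'] (min_width=7, slack=5)
Line 9: ['distance'] (min_width=8, slack=4)
Line 10: ['dirty', 'python'] (min_width=12, slack=0)

Answer: 2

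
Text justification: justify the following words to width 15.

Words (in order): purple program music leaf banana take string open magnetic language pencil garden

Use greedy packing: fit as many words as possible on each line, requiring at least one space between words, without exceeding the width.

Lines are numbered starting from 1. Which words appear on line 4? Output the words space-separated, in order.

Answer: string open

Derivation:
Line 1: ['purple', 'program'] (min_width=14, slack=1)
Line 2: ['music', 'leaf'] (min_width=10, slack=5)
Line 3: ['banana', 'take'] (min_width=11, slack=4)
Line 4: ['string', 'open'] (min_width=11, slack=4)
Line 5: ['magnetic'] (min_width=8, slack=7)
Line 6: ['language', 'pencil'] (min_width=15, slack=0)
Line 7: ['garden'] (min_width=6, slack=9)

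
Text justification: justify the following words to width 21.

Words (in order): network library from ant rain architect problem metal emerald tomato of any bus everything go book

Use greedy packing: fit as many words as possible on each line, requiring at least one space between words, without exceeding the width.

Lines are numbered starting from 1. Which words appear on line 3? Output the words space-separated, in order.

Answer: problem metal emerald

Derivation:
Line 1: ['network', 'library', 'from'] (min_width=20, slack=1)
Line 2: ['ant', 'rain', 'architect'] (min_width=18, slack=3)
Line 3: ['problem', 'metal', 'emerald'] (min_width=21, slack=0)
Line 4: ['tomato', 'of', 'any', 'bus'] (min_width=17, slack=4)
Line 5: ['everything', 'go', 'book'] (min_width=18, slack=3)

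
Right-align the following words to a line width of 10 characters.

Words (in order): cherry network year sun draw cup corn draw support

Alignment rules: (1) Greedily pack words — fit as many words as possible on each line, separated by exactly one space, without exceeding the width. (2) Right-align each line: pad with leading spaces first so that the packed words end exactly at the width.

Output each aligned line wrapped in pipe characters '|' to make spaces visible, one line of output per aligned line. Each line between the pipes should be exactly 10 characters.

Answer: |    cherry|
|   network|
|  year sun|
|  draw cup|
| corn draw|
|   support|

Derivation:
Line 1: ['cherry'] (min_width=6, slack=4)
Line 2: ['network'] (min_width=7, slack=3)
Line 3: ['year', 'sun'] (min_width=8, slack=2)
Line 4: ['draw', 'cup'] (min_width=8, slack=2)
Line 5: ['corn', 'draw'] (min_width=9, slack=1)
Line 6: ['support'] (min_width=7, slack=3)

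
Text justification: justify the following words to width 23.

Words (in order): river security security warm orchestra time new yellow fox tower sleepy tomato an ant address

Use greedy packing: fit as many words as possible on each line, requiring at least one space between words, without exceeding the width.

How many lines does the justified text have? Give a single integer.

Answer: 4

Derivation:
Line 1: ['river', 'security', 'security'] (min_width=23, slack=0)
Line 2: ['warm', 'orchestra', 'time', 'new'] (min_width=23, slack=0)
Line 3: ['yellow', 'fox', 'tower', 'sleepy'] (min_width=23, slack=0)
Line 4: ['tomato', 'an', 'ant', 'address'] (min_width=21, slack=2)
Total lines: 4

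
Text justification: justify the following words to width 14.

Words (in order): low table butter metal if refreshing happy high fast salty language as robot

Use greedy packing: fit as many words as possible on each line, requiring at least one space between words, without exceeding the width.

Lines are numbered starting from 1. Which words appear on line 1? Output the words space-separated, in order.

Answer: low table

Derivation:
Line 1: ['low', 'table'] (min_width=9, slack=5)
Line 2: ['butter', 'metal'] (min_width=12, slack=2)
Line 3: ['if', 'refreshing'] (min_width=13, slack=1)
Line 4: ['happy', 'high'] (min_width=10, slack=4)
Line 5: ['fast', 'salty'] (min_width=10, slack=4)
Line 6: ['language', 'as'] (min_width=11, slack=3)
Line 7: ['robot'] (min_width=5, slack=9)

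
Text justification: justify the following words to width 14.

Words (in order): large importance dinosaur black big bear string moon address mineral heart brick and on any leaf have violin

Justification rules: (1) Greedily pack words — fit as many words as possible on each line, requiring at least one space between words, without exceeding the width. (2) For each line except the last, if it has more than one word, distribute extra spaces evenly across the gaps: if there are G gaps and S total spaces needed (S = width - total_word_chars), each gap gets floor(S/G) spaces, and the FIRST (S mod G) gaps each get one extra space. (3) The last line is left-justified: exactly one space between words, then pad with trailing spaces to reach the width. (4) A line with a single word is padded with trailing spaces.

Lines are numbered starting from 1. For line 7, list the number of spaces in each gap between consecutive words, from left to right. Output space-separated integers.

Answer: 2

Derivation:
Line 1: ['large'] (min_width=5, slack=9)
Line 2: ['importance'] (min_width=10, slack=4)
Line 3: ['dinosaur', 'black'] (min_width=14, slack=0)
Line 4: ['big', 'bear'] (min_width=8, slack=6)
Line 5: ['string', 'moon'] (min_width=11, slack=3)
Line 6: ['address'] (min_width=7, slack=7)
Line 7: ['mineral', 'heart'] (min_width=13, slack=1)
Line 8: ['brick', 'and', 'on'] (min_width=12, slack=2)
Line 9: ['any', 'leaf', 'have'] (min_width=13, slack=1)
Line 10: ['violin'] (min_width=6, slack=8)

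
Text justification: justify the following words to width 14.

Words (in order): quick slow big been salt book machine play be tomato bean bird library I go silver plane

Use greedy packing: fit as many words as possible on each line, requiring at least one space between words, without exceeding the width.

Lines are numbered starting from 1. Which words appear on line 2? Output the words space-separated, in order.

Answer: been salt book

Derivation:
Line 1: ['quick', 'slow', 'big'] (min_width=14, slack=0)
Line 2: ['been', 'salt', 'book'] (min_width=14, slack=0)
Line 3: ['machine', 'play'] (min_width=12, slack=2)
Line 4: ['be', 'tomato', 'bean'] (min_width=14, slack=0)
Line 5: ['bird', 'library', 'I'] (min_width=14, slack=0)
Line 6: ['go', 'silver'] (min_width=9, slack=5)
Line 7: ['plane'] (min_width=5, slack=9)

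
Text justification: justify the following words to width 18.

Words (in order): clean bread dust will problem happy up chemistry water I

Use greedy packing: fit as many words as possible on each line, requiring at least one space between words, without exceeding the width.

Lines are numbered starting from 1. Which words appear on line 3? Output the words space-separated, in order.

Answer: up chemistry water

Derivation:
Line 1: ['clean', 'bread', 'dust'] (min_width=16, slack=2)
Line 2: ['will', 'problem', 'happy'] (min_width=18, slack=0)
Line 3: ['up', 'chemistry', 'water'] (min_width=18, slack=0)
Line 4: ['I'] (min_width=1, slack=17)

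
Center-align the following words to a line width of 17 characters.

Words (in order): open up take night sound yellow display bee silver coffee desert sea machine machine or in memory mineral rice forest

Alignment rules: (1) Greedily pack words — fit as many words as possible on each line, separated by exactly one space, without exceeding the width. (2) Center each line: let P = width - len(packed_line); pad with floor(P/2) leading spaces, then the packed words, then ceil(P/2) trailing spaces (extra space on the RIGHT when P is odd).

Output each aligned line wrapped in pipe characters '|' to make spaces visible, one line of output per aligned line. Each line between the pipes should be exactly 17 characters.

Answer: |  open up take   |
|   night sound   |
| yellow display  |
|bee silver coffee|
|   desert sea    |
| machine machine |
|  or in memory   |
|  mineral rice   |
|     forest      |

Derivation:
Line 1: ['open', 'up', 'take'] (min_width=12, slack=5)
Line 2: ['night', 'sound'] (min_width=11, slack=6)
Line 3: ['yellow', 'display'] (min_width=14, slack=3)
Line 4: ['bee', 'silver', 'coffee'] (min_width=17, slack=0)
Line 5: ['desert', 'sea'] (min_width=10, slack=7)
Line 6: ['machine', 'machine'] (min_width=15, slack=2)
Line 7: ['or', 'in', 'memory'] (min_width=12, slack=5)
Line 8: ['mineral', 'rice'] (min_width=12, slack=5)
Line 9: ['forest'] (min_width=6, slack=11)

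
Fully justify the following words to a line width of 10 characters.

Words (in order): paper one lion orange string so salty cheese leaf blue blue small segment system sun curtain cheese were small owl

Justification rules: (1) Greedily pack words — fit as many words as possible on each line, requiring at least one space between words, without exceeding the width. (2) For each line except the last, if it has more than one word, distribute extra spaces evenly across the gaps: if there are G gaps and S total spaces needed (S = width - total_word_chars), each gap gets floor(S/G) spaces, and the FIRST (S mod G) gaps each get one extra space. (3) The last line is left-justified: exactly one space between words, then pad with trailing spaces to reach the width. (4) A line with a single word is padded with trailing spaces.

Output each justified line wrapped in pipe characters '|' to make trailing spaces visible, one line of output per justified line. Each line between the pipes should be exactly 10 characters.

Answer: |paper  one|
|lion      |
|orange    |
|string  so|
|salty     |
|cheese    |
|leaf  blue|
|blue small|
|segment   |
|system sun|
|curtain   |
|cheese    |
|were small|
|owl       |

Derivation:
Line 1: ['paper', 'one'] (min_width=9, slack=1)
Line 2: ['lion'] (min_width=4, slack=6)
Line 3: ['orange'] (min_width=6, slack=4)
Line 4: ['string', 'so'] (min_width=9, slack=1)
Line 5: ['salty'] (min_width=5, slack=5)
Line 6: ['cheese'] (min_width=6, slack=4)
Line 7: ['leaf', 'blue'] (min_width=9, slack=1)
Line 8: ['blue', 'small'] (min_width=10, slack=0)
Line 9: ['segment'] (min_width=7, slack=3)
Line 10: ['system', 'sun'] (min_width=10, slack=0)
Line 11: ['curtain'] (min_width=7, slack=3)
Line 12: ['cheese'] (min_width=6, slack=4)
Line 13: ['were', 'small'] (min_width=10, slack=0)
Line 14: ['owl'] (min_width=3, slack=7)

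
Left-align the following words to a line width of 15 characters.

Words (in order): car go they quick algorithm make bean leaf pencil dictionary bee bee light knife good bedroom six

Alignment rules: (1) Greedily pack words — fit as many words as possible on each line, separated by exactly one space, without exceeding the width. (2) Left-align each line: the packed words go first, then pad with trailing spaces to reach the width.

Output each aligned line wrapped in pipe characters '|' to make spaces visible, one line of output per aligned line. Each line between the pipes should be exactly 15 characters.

Line 1: ['car', 'go', 'they'] (min_width=11, slack=4)
Line 2: ['quick', 'algorithm'] (min_width=15, slack=0)
Line 3: ['make', 'bean', 'leaf'] (min_width=14, slack=1)
Line 4: ['pencil'] (min_width=6, slack=9)
Line 5: ['dictionary', 'bee'] (min_width=14, slack=1)
Line 6: ['bee', 'light', 'knife'] (min_width=15, slack=0)
Line 7: ['good', 'bedroom'] (min_width=12, slack=3)
Line 8: ['six'] (min_width=3, slack=12)

Answer: |car go they    |
|quick algorithm|
|make bean leaf |
|pencil         |
|dictionary bee |
|bee light knife|
|good bedroom   |
|six            |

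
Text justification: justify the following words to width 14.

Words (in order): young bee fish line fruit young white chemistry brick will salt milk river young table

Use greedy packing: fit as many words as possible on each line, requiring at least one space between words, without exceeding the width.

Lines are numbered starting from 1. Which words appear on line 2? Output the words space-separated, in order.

Answer: line fruit

Derivation:
Line 1: ['young', 'bee', 'fish'] (min_width=14, slack=0)
Line 2: ['line', 'fruit'] (min_width=10, slack=4)
Line 3: ['young', 'white'] (min_width=11, slack=3)
Line 4: ['chemistry'] (min_width=9, slack=5)
Line 5: ['brick', 'will'] (min_width=10, slack=4)
Line 6: ['salt', 'milk'] (min_width=9, slack=5)
Line 7: ['river', 'young'] (min_width=11, slack=3)
Line 8: ['table'] (min_width=5, slack=9)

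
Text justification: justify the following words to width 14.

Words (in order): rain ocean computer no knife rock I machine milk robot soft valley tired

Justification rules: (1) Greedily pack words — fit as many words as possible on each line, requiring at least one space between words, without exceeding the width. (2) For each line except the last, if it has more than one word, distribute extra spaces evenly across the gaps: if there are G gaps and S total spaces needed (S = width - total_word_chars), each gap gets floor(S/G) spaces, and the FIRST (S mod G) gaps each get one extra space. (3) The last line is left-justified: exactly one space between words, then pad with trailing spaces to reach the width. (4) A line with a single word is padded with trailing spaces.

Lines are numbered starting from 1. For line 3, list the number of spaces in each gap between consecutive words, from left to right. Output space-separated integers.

Answer: 2 2

Derivation:
Line 1: ['rain', 'ocean'] (min_width=10, slack=4)
Line 2: ['computer', 'no'] (min_width=11, slack=3)
Line 3: ['knife', 'rock', 'I'] (min_width=12, slack=2)
Line 4: ['machine', 'milk'] (min_width=12, slack=2)
Line 5: ['robot', 'soft'] (min_width=10, slack=4)
Line 6: ['valley', 'tired'] (min_width=12, slack=2)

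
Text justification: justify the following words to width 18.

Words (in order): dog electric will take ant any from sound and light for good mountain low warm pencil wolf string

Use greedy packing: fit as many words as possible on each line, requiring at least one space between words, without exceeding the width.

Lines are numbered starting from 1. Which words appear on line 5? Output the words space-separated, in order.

Line 1: ['dog', 'electric', 'will'] (min_width=17, slack=1)
Line 2: ['take', 'ant', 'any', 'from'] (min_width=17, slack=1)
Line 3: ['sound', 'and', 'light'] (min_width=15, slack=3)
Line 4: ['for', 'good', 'mountain'] (min_width=17, slack=1)
Line 5: ['low', 'warm', 'pencil'] (min_width=15, slack=3)
Line 6: ['wolf', 'string'] (min_width=11, slack=7)

Answer: low warm pencil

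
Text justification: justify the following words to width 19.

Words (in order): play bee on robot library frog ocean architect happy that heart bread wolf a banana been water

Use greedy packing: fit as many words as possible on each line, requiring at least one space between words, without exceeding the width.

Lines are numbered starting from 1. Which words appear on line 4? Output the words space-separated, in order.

Line 1: ['play', 'bee', 'on', 'robot'] (min_width=17, slack=2)
Line 2: ['library', 'frog', 'ocean'] (min_width=18, slack=1)
Line 3: ['architect', 'happy'] (min_width=15, slack=4)
Line 4: ['that', 'heart', 'bread'] (min_width=16, slack=3)
Line 5: ['wolf', 'a', 'banana', 'been'] (min_width=18, slack=1)
Line 6: ['water'] (min_width=5, slack=14)

Answer: that heart bread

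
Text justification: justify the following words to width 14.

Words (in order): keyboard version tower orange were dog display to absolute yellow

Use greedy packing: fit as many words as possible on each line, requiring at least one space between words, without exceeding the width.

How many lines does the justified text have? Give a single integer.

Line 1: ['keyboard'] (min_width=8, slack=6)
Line 2: ['version', 'tower'] (min_width=13, slack=1)
Line 3: ['orange', 'were'] (min_width=11, slack=3)
Line 4: ['dog', 'display', 'to'] (min_width=14, slack=0)
Line 5: ['absolute'] (min_width=8, slack=6)
Line 6: ['yellow'] (min_width=6, slack=8)
Total lines: 6

Answer: 6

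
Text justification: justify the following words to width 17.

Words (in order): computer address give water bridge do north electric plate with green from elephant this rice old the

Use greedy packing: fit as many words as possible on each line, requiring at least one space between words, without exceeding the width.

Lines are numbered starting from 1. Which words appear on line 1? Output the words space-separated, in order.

Answer: computer address

Derivation:
Line 1: ['computer', 'address'] (min_width=16, slack=1)
Line 2: ['give', 'water', 'bridge'] (min_width=17, slack=0)
Line 3: ['do', 'north', 'electric'] (min_width=17, slack=0)
Line 4: ['plate', 'with', 'green'] (min_width=16, slack=1)
Line 5: ['from', 'elephant'] (min_width=13, slack=4)
Line 6: ['this', 'rice', 'old', 'the'] (min_width=17, slack=0)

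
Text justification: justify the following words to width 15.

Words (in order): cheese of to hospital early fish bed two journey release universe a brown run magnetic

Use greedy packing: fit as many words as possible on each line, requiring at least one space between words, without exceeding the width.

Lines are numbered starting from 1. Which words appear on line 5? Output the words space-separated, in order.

Line 1: ['cheese', 'of', 'to'] (min_width=12, slack=3)
Line 2: ['hospital', 'early'] (min_width=14, slack=1)
Line 3: ['fish', 'bed', 'two'] (min_width=12, slack=3)
Line 4: ['journey', 'release'] (min_width=15, slack=0)
Line 5: ['universe', 'a'] (min_width=10, slack=5)
Line 6: ['brown', 'run'] (min_width=9, slack=6)
Line 7: ['magnetic'] (min_width=8, slack=7)

Answer: universe a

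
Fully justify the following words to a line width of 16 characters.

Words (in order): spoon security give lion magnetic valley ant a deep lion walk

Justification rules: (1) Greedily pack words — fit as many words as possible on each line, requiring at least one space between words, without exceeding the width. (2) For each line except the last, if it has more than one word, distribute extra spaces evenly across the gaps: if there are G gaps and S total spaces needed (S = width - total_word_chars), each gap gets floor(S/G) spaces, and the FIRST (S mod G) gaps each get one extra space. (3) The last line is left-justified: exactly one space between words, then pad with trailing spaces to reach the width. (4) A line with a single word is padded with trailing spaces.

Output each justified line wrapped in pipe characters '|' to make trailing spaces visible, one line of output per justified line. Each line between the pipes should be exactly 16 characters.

Line 1: ['spoon', 'security'] (min_width=14, slack=2)
Line 2: ['give', 'lion'] (min_width=9, slack=7)
Line 3: ['magnetic', 'valley'] (min_width=15, slack=1)
Line 4: ['ant', 'a', 'deep', 'lion'] (min_width=15, slack=1)
Line 5: ['walk'] (min_width=4, slack=12)

Answer: |spoon   security|
|give        lion|
|magnetic  valley|
|ant  a deep lion|
|walk            |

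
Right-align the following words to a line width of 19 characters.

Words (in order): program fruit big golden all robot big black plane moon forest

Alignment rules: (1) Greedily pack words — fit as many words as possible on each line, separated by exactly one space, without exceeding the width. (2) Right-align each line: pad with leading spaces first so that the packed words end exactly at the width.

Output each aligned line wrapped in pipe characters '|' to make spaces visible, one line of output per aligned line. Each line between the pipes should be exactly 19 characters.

Line 1: ['program', 'fruit', 'big'] (min_width=17, slack=2)
Line 2: ['golden', 'all', 'robot'] (min_width=16, slack=3)
Line 3: ['big', 'black', 'plane'] (min_width=15, slack=4)
Line 4: ['moon', 'forest'] (min_width=11, slack=8)

Answer: |  program fruit big|
|   golden all robot|
|    big black plane|
|        moon forest|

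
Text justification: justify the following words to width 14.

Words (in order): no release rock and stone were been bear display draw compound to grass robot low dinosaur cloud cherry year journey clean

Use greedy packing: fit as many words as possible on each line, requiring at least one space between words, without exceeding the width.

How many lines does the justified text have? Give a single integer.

Line 1: ['no', 'release'] (min_width=10, slack=4)
Line 2: ['rock', 'and', 'stone'] (min_width=14, slack=0)
Line 3: ['were', 'been', 'bear'] (min_width=14, slack=0)
Line 4: ['display', 'draw'] (min_width=12, slack=2)
Line 5: ['compound', 'to'] (min_width=11, slack=3)
Line 6: ['grass', 'robot'] (min_width=11, slack=3)
Line 7: ['low', 'dinosaur'] (min_width=12, slack=2)
Line 8: ['cloud', 'cherry'] (min_width=12, slack=2)
Line 9: ['year', 'journey'] (min_width=12, slack=2)
Line 10: ['clean'] (min_width=5, slack=9)
Total lines: 10

Answer: 10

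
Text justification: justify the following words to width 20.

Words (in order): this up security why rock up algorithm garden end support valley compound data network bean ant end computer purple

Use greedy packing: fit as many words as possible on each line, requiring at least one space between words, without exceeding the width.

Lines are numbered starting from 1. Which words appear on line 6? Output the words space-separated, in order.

Answer: computer purple

Derivation:
Line 1: ['this', 'up', 'security', 'why'] (min_width=20, slack=0)
Line 2: ['rock', 'up', 'algorithm'] (min_width=17, slack=3)
Line 3: ['garden', 'end', 'support'] (min_width=18, slack=2)
Line 4: ['valley', 'compound', 'data'] (min_width=20, slack=0)
Line 5: ['network', 'bean', 'ant', 'end'] (min_width=20, slack=0)
Line 6: ['computer', 'purple'] (min_width=15, slack=5)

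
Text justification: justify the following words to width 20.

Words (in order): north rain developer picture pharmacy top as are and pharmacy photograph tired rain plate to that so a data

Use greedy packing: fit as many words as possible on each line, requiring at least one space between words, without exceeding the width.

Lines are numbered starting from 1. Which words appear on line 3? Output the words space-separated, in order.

Answer: as are and pharmacy

Derivation:
Line 1: ['north', 'rain', 'developer'] (min_width=20, slack=0)
Line 2: ['picture', 'pharmacy', 'top'] (min_width=20, slack=0)
Line 3: ['as', 'are', 'and', 'pharmacy'] (min_width=19, slack=1)
Line 4: ['photograph', 'tired'] (min_width=16, slack=4)
Line 5: ['rain', 'plate', 'to', 'that'] (min_width=18, slack=2)
Line 6: ['so', 'a', 'data'] (min_width=9, slack=11)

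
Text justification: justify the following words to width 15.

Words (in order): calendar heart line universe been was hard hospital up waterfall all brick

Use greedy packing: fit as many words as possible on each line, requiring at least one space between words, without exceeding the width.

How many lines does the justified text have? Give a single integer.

Line 1: ['calendar', 'heart'] (min_width=14, slack=1)
Line 2: ['line', 'universe'] (min_width=13, slack=2)
Line 3: ['been', 'was', 'hard'] (min_width=13, slack=2)
Line 4: ['hospital', 'up'] (min_width=11, slack=4)
Line 5: ['waterfall', 'all'] (min_width=13, slack=2)
Line 6: ['brick'] (min_width=5, slack=10)
Total lines: 6

Answer: 6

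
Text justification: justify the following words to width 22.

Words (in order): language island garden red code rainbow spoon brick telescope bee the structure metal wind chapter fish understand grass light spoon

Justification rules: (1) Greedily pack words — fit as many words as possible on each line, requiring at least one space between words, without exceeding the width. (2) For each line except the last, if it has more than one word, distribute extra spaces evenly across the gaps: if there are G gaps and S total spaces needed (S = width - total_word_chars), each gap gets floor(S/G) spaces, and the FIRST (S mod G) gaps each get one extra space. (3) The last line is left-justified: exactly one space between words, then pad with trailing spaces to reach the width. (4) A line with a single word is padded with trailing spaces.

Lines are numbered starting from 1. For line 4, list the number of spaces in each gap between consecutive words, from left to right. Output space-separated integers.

Line 1: ['language', 'island', 'garden'] (min_width=22, slack=0)
Line 2: ['red', 'code', 'rainbow', 'spoon'] (min_width=22, slack=0)
Line 3: ['brick', 'telescope', 'bee'] (min_width=19, slack=3)
Line 4: ['the', 'structure', 'metal'] (min_width=19, slack=3)
Line 5: ['wind', 'chapter', 'fish'] (min_width=17, slack=5)
Line 6: ['understand', 'grass', 'light'] (min_width=22, slack=0)
Line 7: ['spoon'] (min_width=5, slack=17)

Answer: 3 2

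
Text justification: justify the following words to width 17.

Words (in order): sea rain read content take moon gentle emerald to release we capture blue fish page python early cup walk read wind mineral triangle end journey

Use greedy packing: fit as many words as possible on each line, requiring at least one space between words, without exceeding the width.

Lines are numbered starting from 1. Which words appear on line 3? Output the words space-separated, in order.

Line 1: ['sea', 'rain', 'read'] (min_width=13, slack=4)
Line 2: ['content', 'take', 'moon'] (min_width=17, slack=0)
Line 3: ['gentle', 'emerald', 'to'] (min_width=17, slack=0)
Line 4: ['release', 'we'] (min_width=10, slack=7)
Line 5: ['capture', 'blue', 'fish'] (min_width=17, slack=0)
Line 6: ['page', 'python', 'early'] (min_width=17, slack=0)
Line 7: ['cup', 'walk', 'read'] (min_width=13, slack=4)
Line 8: ['wind', 'mineral'] (min_width=12, slack=5)
Line 9: ['triangle', 'end'] (min_width=12, slack=5)
Line 10: ['journey'] (min_width=7, slack=10)

Answer: gentle emerald to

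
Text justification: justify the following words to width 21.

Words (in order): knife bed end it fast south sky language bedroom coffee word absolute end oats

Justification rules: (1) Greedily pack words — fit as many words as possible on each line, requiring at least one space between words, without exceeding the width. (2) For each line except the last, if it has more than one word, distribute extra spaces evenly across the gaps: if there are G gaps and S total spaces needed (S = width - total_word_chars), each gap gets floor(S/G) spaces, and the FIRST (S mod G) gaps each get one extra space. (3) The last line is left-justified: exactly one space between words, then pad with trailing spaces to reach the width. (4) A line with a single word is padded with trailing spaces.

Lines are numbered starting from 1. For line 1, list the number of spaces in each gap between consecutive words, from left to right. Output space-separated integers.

Answer: 1 1 1 1

Derivation:
Line 1: ['knife', 'bed', 'end', 'it', 'fast'] (min_width=21, slack=0)
Line 2: ['south', 'sky', 'language'] (min_width=18, slack=3)
Line 3: ['bedroom', 'coffee', 'word'] (min_width=19, slack=2)
Line 4: ['absolute', 'end', 'oats'] (min_width=17, slack=4)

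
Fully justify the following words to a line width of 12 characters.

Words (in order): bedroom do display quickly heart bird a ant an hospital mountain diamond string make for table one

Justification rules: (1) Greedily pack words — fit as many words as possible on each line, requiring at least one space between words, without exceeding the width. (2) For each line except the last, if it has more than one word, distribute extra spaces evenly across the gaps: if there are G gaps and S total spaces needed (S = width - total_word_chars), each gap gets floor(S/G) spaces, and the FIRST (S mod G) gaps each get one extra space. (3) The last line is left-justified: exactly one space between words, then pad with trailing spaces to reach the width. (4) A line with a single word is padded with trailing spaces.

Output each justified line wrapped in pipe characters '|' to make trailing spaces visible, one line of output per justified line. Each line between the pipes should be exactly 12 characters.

Line 1: ['bedroom', 'do'] (min_width=10, slack=2)
Line 2: ['display'] (min_width=7, slack=5)
Line 3: ['quickly'] (min_width=7, slack=5)
Line 4: ['heart', 'bird', 'a'] (min_width=12, slack=0)
Line 5: ['ant', 'an'] (min_width=6, slack=6)
Line 6: ['hospital'] (min_width=8, slack=4)
Line 7: ['mountain'] (min_width=8, slack=4)
Line 8: ['diamond'] (min_width=7, slack=5)
Line 9: ['string', 'make'] (min_width=11, slack=1)
Line 10: ['for', 'table'] (min_width=9, slack=3)
Line 11: ['one'] (min_width=3, slack=9)

Answer: |bedroom   do|
|display     |
|quickly     |
|heart bird a|
|ant       an|
|hospital    |
|mountain    |
|diamond     |
|string  make|
|for    table|
|one         |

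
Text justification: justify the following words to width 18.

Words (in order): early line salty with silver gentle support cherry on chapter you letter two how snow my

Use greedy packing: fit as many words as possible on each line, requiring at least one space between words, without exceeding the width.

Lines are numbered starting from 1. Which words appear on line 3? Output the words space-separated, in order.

Answer: support cherry on

Derivation:
Line 1: ['early', 'line', 'salty'] (min_width=16, slack=2)
Line 2: ['with', 'silver', 'gentle'] (min_width=18, slack=0)
Line 3: ['support', 'cherry', 'on'] (min_width=17, slack=1)
Line 4: ['chapter', 'you', 'letter'] (min_width=18, slack=0)
Line 5: ['two', 'how', 'snow', 'my'] (min_width=15, slack=3)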